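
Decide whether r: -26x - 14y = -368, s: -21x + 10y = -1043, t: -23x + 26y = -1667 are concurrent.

No

Intersecting r and s: solving the 2×2 system gives (x, y) = (33, -35).
Substitute into t: (-23)(33) + (26)(-35) = -1669.
But t requires -1667 ≠ -1669, so the three lines have no common point.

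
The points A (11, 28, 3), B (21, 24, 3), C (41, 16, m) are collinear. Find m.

3

Direction AB = (10, -4, 0). From the x-coordinate of C, the parameter along the line is τ = (41 − 11)/10 = 3.
Then m = 3 + 3·(0) = 3.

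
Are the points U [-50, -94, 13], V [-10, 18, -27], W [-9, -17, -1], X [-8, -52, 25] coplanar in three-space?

Yes

The four points are coplanar iff the 3×3 determinant with rows UV, UW, UX is zero.
Rows: (40, 112, -40), (41, 77, -14), (42, 42, 12).
Expanding along the first row: (40)(1512) − (112)(1080) + (-40)(-1512) = 0.
Zero determinant ⇒ coplanar.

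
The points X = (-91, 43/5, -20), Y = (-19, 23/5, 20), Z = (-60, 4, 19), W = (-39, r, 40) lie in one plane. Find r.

The points are coplanar iff XY · (XZ × XW) = 0.
Expanding, this is linear in r: (-1568)r + (12544/5) = 0.
So r = 8/5.

8/5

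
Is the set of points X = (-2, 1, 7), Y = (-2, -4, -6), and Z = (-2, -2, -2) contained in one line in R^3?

No

XY = (0, -5, -13), XZ = (0, -3, -9).
XY × XZ = (6, 0, 0).
The cross product is nonzero, so the points do not lie on one line.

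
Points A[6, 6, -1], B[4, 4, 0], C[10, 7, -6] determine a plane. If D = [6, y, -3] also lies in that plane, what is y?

4

A normal to the plane is n = AB × AC = (9, -6, 6).
D lies in the plane iff n · AD = 0.
This gives (-6)y + (24) = 0, so y = 4.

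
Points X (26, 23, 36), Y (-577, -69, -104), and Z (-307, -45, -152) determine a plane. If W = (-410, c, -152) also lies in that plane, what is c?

-57

Coplanarity requires XY · (XZ × XW) = 0.
XY = (-603, -92, -140), XZ = (-333, -68, -188); the triple product is linear in c with coefficient -66744 and constant term -3804408.
Setting it to zero: c = -57.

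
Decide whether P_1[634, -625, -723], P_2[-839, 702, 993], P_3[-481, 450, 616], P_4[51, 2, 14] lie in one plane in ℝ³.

Yes

With P_1 as base: P_1P_2 = (-1473, 1327, 1716), P_1P_3 = (-1115, 1075, 1339), P_1P_4 = (-583, 627, 737).
P_1P_3 × P_1P_4 = (-47278, 41118, -72380).
P_1P_2 · (P_1P_3 × P_1P_4) = 0.
The scalar triple product vanishes, so the four points are coplanar.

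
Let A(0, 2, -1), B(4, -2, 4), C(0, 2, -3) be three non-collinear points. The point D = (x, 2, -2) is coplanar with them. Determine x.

Coplanarity requires AB · (AC × AD) = 0.
AB = (4, -4, 5), AC = (0, 0, -2); the triple product is linear in x with coefficient 8 and constant term 0.
Setting it to zero: x = 0.

0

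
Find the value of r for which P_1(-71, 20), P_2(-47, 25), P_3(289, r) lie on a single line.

95

Collinearity: (P_3 − P_1) must be parallel to (P_2 − P_1) = (24, 5).
Cross-multiplying the components: (r − 20)·(24) = (360)·(5).
Solving gives r = 95.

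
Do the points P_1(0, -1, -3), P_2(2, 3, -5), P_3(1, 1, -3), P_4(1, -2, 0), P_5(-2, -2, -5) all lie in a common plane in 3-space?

The plane through P_1, P_2, P_3 has normal n = P_1P_2 × P_1P_3 = (4, -2, 0) and equation n·P = 2.
Checking the remaining points: n·P_4 = 8, n·P_5 = -4.
Since n·P_4 = 8 ≠ 2, P_4 is off the plane and the points are not all coplanar.

No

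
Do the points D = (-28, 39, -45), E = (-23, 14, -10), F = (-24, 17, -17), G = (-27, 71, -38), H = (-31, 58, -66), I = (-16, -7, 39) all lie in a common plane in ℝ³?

Yes

The plane through D, E, F has normal n = DE × DF = (70, 0, -10) and equation n·P = -1510.
Checking the remaining points: n·G = -1510, n·H = -1510, n·I = -1510.
All equal -1510, so all 6 points lie in one plane.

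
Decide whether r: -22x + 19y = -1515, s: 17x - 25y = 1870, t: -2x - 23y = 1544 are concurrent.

No

The three lines meet at one point iff the augmented coefficient matrix [aᵢ bᵢ cᵢ] has rank < 3, i.e. its determinant vanishes.
Here the determinant is 1323.
Nonzero, so no common point exists.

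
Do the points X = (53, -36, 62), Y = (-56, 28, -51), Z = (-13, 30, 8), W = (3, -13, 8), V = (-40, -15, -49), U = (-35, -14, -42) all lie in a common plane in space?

No

The plane through X, Y, Z has normal n = XY × XZ = (4002, 1572, -2970) and equation n·P = -28626.
Checking the remaining points: n·W = -32190, n·V = -38130, n·U = -37338.
Since n·W = -32190 ≠ -28626, W is off the plane and the points are not all coplanar.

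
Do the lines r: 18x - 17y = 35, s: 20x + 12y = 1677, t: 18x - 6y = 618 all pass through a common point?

Lines aᵢx + bᵢy = cᵢ with pairwise distinct directions are concurrent exactly when det[aᵢ bᵢ cᵢ] = 0.
Here the determinant is -198.
Nonzero, so no common point exists.

No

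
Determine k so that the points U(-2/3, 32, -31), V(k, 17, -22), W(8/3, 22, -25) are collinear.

13/3

Collinearity requires UV × UW = 0; each component is linear in k.
The y-component gives (-6)k + (26) = 0, so k = 13/3.
The remaining components then also vanish.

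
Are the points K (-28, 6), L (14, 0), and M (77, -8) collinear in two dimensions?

KL = (42, -6), KM = (105, -14).
Twice the signed area of △KLM is (42)(-14) − (-6)(105) = 42.
The area is nonzero, so the three points are not collinear.

No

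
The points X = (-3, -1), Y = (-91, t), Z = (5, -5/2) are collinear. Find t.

31/2

Collinearity: (Y − X) must be parallel to (Z − X) = (8, -3/2).
Cross-multiplying the components: (t − (-1))·(8) = (-88)·(-3/2).
Solving gives t = 31/2.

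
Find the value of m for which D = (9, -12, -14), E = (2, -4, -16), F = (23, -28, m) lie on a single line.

-10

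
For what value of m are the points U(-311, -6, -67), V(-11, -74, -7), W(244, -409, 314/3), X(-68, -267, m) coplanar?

80/3

The points are coplanar iff UV · (UW × UX) = 0.
Expanding, this is linear in m: (-83160)m + (2217600) = 0.
So m = 80/3.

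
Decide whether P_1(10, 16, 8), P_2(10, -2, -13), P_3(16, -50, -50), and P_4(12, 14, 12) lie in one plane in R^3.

Yes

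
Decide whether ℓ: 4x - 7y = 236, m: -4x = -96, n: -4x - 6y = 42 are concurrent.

Lines aᵢx + bᵢy = cᵢ with pairwise distinct directions are concurrent exactly when det[aᵢ bᵢ cᵢ] = 0.
Here the determinant is -504.
Nonzero, so no common point exists.

No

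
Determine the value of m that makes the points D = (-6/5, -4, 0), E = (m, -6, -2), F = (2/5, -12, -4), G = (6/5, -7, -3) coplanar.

Normal to plane DFG: n = (12, -24/5, 72/5); plane equation n·P = 24/5.
Requiring n·E = 24/5: (12)m + (0) = 24/5.
So m = 2/5.

2/5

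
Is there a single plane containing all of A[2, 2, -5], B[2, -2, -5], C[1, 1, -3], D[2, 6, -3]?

With A as base: AB = (0, -4, 0), AC = (-1, -1, 2), AD = (0, 4, 2).
AC × AD = (-10, 2, -4).
AB · (AC × AD) = -8.
Since -8 ≠ 0, the four points are not coplanar.

No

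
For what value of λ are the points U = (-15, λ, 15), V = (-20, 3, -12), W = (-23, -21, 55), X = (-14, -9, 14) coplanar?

The points are coplanar iff UV · (UW × UX) = 0.
Expanding, this is linear in λ: (-480)λ + (-4320) = 0.
So λ = -9.

-9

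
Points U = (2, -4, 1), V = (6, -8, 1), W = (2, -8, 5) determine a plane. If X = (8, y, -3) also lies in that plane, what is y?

-6

A normal to the plane is n = UV × UW = (-16, -16, -16).
X lies in the plane iff n · UX = 0.
This gives (-16)y + (-96) = 0, so y = -6.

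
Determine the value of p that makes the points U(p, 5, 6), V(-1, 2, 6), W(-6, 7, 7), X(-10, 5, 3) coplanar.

The points are coplanar iff UV · (UW × UX) = 0.
Expanding, this is linear in p: (18)p + (90) = 0.
So p = -5.

-5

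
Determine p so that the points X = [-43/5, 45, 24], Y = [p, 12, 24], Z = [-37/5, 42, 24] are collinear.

23/5

Direction XZ = (6/5, -3, 0). From the y-coordinate of Y, the parameter along the line is τ = (12 − 45)/(-3) = 11.
Then p = (-43/5) + 11·(6/5) = 23/5.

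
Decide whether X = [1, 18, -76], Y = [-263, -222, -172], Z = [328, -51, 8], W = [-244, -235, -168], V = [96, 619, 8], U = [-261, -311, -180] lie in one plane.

The plane through X, Y, Z has normal n = XY × XZ = (-26784, -9216, 96696) and equation n·P = -7541568.
Checking the remaining points: n·W = -7543872, n·V = -7502400, n·U = -7548480.
Since n·W = -7543872 ≠ -7541568, W is off the plane and the points are not all coplanar.

No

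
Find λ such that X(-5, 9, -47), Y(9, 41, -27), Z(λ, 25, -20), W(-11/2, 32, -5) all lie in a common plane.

Normal to plane XYW: n = (884, -598, 338); plane equation n·P = -25688.
Requiring n·Z = -25688: (884)λ + (-21710) = -25688.
So λ = -9/2.

-9/2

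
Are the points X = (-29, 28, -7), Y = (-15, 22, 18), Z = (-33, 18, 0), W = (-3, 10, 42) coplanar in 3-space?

With X as base: XY = (14, -6, 25), XZ = (-4, -10, 7), XW = (26, -18, 49).
XZ × XW = (-364, 378, 332).
XY · (XZ × XW) = 936.
Since 936 ≠ 0, the four points are not coplanar.

No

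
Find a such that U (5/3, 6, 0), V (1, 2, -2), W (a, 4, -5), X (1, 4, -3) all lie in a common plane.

The points are coplanar iff UV · (UW × UX) = 0.
Expanding, this is linear in a: (-8)a + (16/3) = 0.
So a = 2/3.

2/3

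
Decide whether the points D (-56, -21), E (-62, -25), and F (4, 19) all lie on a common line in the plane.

DE = (-6, -4), DF = (60, 40).
Checking proportionality: DF = -10·DE, so the vectors are parallel and the points are collinear.

Yes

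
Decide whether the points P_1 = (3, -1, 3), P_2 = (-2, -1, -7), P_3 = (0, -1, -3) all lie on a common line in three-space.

Yes

P_1P_2 = (-5, 0, -10), P_1P_3 = (-3, 0, -6).
Each component of P_1P_3 is 3/5 times the corresponding component of P_1P_2, so P_1P_3 = 3/5·P_1P_2 and the points are collinear.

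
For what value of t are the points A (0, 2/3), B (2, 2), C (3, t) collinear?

8/3

Collinearity: (C − A) must be parallel to (B − A) = (2, 4/3).
Cross-multiplying the components: (t − 2/3)·(2) = (3)·(4/3).
Solving gives t = 8/3.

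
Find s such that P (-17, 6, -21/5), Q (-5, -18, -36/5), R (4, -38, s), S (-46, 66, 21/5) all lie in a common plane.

The points are coplanar iff PQ · (PR × PS) = 0.
Expanding, this is linear in s: (-24)s + (-1272/5) = 0.
So s = -53/5.

-53/5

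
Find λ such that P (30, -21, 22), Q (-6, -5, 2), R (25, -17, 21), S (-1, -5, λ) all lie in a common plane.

7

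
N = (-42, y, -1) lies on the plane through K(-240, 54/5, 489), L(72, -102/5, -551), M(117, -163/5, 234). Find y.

-52/5

The plane through K, L, M has equation −37180x − 291720y − (12012/5)z = 22989252/5.
Substituting N: (-291720)y + (7819812/5) = 22989252/5, so y = -52/5.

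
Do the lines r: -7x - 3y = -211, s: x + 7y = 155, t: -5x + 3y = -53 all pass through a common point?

Yes

Lines aᵢx + bᵢy = cᵢ with pairwise distinct directions are concurrent exactly when det[aᵢ bᵢ cᵢ] = 0.
Here the determinant is 0.
It vanishes, so the lines are concurrent at (22, 19).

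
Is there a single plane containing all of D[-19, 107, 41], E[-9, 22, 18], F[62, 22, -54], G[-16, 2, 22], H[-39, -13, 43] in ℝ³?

No

The plane through D, E, F has normal n = DE × DF = (6120, -913, 6035) and equation n·P = 33464.
Checking the remaining points: n·G = 33024, n·H = 32694.
Since n·G = 33024 ≠ 33464, G is off the plane and the points are not all coplanar.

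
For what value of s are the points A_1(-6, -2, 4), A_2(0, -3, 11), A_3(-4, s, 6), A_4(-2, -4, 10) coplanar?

-2

Normal to plane A_1A_2A_4: n = (8, -8, -8); plane equation n·P = -64.
Requiring n·A_3 = -64: (-8)s + (-80) = -64.
So s = -2.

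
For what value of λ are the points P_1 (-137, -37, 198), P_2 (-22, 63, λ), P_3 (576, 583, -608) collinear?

68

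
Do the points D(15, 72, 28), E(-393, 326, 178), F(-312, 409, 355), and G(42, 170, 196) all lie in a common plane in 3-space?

Yes

The four points are coplanar iff the 3×3 determinant with rows DE, DF, DG is zero.
Rows: (-408, 254, 150), (-327, 337, 327), (27, 98, 168).
Expanding along the first row: (-408)(24570) − (254)(-63765) + (150)(-41145) = 0.
Zero determinant ⇒ coplanar.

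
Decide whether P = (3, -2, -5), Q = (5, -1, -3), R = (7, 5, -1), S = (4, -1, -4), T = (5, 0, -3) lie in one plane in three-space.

The plane through P, Q, R has normal n = PQ × PR = (-10, 0, 10) and equation n·X = -80.
Checking the remaining points: n·S = -80, n·T = -80.
All equal -80, so all 5 points lie in one plane.

Yes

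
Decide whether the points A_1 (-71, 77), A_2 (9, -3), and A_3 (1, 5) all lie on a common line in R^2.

A_1A_2 = (80, -80), A_1A_3 = (72, -72).
det[A_1A_2; A_1A_3] = (80)(-72) − (-80)(72) = 0.
The determinant is zero, so the points are collinear.

Yes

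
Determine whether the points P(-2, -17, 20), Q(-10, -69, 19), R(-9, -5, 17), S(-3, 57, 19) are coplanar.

No

The four points are coplanar iff the 3×3 determinant with rows PQ, PR, PS is zero.
Rows: (-8, -52, -1), (-7, 12, -3), (-1, 74, -1).
Expanding along the first row: (-8)(210) − (-52)(4) + (-1)(-506) = -966.
Nonzero ⇒ not coplanar.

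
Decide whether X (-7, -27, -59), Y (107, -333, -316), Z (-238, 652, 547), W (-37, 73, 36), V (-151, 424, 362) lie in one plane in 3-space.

No

The plane through X, Y, Z has normal n = XY × XZ = (-10933, -9717, 6720) and equation n·P = -57590.
Checking the remaining points: n·W = -62900, n·V = -36485.
Since n·W = -62900 ≠ -57590, W is off the plane and the points are not all coplanar.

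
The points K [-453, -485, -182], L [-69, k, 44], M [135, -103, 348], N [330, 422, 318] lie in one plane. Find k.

-3

Normal to plane KMN: n = (-289710, 120990, 234210); plane equation n·P = 29932260.
Requiring n·L = 29932260: (120990)k + (30295230) = 29932260.
So k = -3.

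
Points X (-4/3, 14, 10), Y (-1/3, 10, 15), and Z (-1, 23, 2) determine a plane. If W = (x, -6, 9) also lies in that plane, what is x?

The plane through X, Y, Z has equation −13x + (29/3)y + (31/3)z = 256.
Substituting W: (-13)x + (35) = 256, so x = -17.

-17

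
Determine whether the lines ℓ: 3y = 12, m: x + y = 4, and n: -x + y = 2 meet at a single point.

No

Intersecting ℓ and m: solving the 2×2 system gives (x, y) = (0, 4).
Substitute into n: (-1)(0) + (1)(4) = 4.
But n requires 2 ≠ 4, so the three lines have no common point.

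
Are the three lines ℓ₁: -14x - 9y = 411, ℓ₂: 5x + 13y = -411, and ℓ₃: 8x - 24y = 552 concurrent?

The three lines meet at one point iff the augmented coefficient matrix [aᵢ bᵢ cᵢ] has rank < 3, i.e. its determinant vanishes.
Here the determinant is 0.
It vanishes, so the lines are concurrent at (-12, -27).

Yes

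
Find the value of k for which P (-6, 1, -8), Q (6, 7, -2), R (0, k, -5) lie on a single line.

Collinearity requires PQ × PR = 0; each component is linear in k.
The x-component gives (-6)k + (24) = 0, so k = 4.
The remaining components then also vanish.

4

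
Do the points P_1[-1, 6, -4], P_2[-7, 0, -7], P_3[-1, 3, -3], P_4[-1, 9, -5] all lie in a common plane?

Yes

A normal to the plane through P_1, P_2, P_3 is n = P_1P_2 × P_1P_3 = (-15, 6, 18).
The plane has equation n·P = -21. For P_4: n·P_4 = -21.
Equal, so P_4 lies in the plane and all four are coplanar.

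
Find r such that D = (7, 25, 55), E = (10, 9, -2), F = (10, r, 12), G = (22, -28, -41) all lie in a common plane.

11

Normal to plane DEG: n = (-1485, -567, 81); plane equation n·P = -20115.
Requiring n·F = -20115: (-567)r + (-13878) = -20115.
So r = 11.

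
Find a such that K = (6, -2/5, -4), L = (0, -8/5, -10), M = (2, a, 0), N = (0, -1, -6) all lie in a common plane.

0

Coplanarity ⇔ det[KL; KM; KN] = 0.
Expanding, this is linear in a: (-24)a + (0) = 0.
So a = 0.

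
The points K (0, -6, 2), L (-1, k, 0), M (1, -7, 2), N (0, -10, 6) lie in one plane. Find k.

Normal to plane KMN: n = (-4, -4, -4); plane equation n·P = 16.
Requiring n·L = 16: (-4)k + (4) = 16.
So k = -3.

-3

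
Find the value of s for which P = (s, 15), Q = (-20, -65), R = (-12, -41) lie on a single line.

The three points are collinear iff det[PQ; PR] = 0.
This determinant is linear in s: (-24)s + (160) = 0, so s = 20/3.

20/3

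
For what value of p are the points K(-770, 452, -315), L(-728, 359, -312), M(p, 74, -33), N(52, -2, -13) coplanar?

Normal to plane KLN: n = (-26724, -10218, 57378); plane equation n·P = -2115126.
Requiring n·M = -2115126: (-26724)p + (-2649606) = -2115126.
So p = -20.

-20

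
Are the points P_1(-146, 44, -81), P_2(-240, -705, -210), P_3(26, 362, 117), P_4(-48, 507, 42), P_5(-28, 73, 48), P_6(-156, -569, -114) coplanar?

The plane through P_1, P_2, P_3 has normal n = P_1P_2 × P_1P_3 = (-107280, -3576, 98936) and equation n·P = 7491720.
Checking the remaining points: n·P_4 = 7491720, n·P_5 = 7491720, n·P_6 = 7491720.
All equal 7491720, so all 6 points lie in one plane.

Yes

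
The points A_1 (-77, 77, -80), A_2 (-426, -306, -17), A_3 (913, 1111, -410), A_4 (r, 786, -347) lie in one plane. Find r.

Normal to plane A_1A_2A_3: n = (61248, -52800, 18304); plane equation n·P = -10246016.
Requiring n·A_4 = -10246016: (61248)r + (-47852288) = -10246016.
So r = 614.

614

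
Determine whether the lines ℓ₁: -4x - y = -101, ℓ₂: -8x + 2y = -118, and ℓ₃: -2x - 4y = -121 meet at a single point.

No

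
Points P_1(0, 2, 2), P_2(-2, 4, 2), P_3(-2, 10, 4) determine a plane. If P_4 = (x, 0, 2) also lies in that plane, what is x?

2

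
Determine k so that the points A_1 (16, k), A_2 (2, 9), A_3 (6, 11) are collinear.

16

The three points are collinear iff det[A_1A_2; A_1A_3] = 0.
This determinant is linear in k: (4)k + (-64) = 0, so k = 16.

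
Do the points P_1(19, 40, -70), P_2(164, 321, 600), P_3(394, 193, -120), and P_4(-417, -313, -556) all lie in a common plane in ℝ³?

The four points are coplanar iff the 3×3 determinant with rows P_1P_2, P_1P_3, P_1P_4 is zero.
Rows: (145, 281, 670), (375, 153, -50), (-436, -353, -486).
Expanding along the first row: (145)(-92008) − (281)(-204050) + (670)(-65667) = 0.
Zero determinant ⇒ coplanar.

Yes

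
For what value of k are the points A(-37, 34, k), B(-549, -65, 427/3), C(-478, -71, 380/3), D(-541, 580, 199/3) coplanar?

Coplanarity ⇔ det[AB; AC; AD] = 0.
Expanding, this is linear in k: (-45843)k + (595959) = 0.
So k = 13.

13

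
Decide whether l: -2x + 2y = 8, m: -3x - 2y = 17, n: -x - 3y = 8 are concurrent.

Yes

Lines aᵢx + bᵢy = cᵢ with pairwise distinct directions are concurrent exactly when det[aᵢ bᵢ cᵢ] = 0.
Here the determinant is 0.
It vanishes, so the lines are concurrent at (-5, -1).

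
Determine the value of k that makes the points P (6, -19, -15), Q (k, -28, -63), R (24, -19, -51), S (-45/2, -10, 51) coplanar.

Normal to plane PRS: n = (324, -162, 162); plane equation n·X = 2592.
Requiring n·Q = 2592: (324)k + (-5670) = 2592.
So k = 51/2.

51/2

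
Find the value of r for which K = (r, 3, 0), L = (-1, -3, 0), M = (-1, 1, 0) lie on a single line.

-1

Collinearity requires KL × KM = 0; each component is linear in r.
The z-component gives (-4)r + (-4) = 0, so r = -1.
The remaining components then also vanish.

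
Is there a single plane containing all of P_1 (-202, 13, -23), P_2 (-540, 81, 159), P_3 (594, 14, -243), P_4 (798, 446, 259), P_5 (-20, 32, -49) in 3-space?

The plane through P_1, P_2, P_3 has normal n = P_1P_2 × P_1P_3 = (-15142, 70512, -54466) and equation n·P = 5228058.
Checking the remaining points: n·P_4 = 5258342, n·P_5 = 5228058.
Since n·P_4 = 5258342 ≠ 5228058, P_4 is off the plane and the points are not all coplanar.

No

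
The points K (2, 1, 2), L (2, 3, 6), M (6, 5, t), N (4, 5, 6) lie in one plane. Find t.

Normal to plane KLN: n = (-8, 8, -4); plane equation n·P = -16.
Requiring n·M = -16: (-4)t + (-8) = -16.
So t = 2.

2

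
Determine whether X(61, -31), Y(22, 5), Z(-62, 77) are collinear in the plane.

No

XY = (-39, 36), XZ = (-123, 108).
Twice the signed area of △XYZ is (-39)(108) − (36)(-123) = 216.
The area is nonzero, so the three points are not collinear.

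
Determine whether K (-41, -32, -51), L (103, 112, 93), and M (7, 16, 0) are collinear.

KL = (144, 144, 144), KM = (48, 48, 51).
Comparing components 2 and 3: (144)(51) − (144)(48) = 432 ≠ 0, so KL and KM are not parallel and the points are not collinear.

No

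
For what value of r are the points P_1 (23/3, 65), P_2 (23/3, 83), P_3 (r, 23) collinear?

23/3

Collinearity: (P_3 − P_1) must be parallel to (P_2 − P_1) = (0, 18).
Cross-multiplying the components: (r − 23/3)·(18) = (-42)·(0).
Solving gives r = 23/3.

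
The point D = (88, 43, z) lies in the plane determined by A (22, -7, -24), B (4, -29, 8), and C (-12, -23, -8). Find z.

-88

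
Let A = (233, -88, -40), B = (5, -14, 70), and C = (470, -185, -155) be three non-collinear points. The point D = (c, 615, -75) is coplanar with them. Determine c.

Coplanarity requires AB · (AC × AD) = 0.
AB = (-228, 74, 110), AC = (237, -97, -115); the triple product is linear in c with coefficient 2160 and constant term -768960.
Setting it to zero: c = 356.

356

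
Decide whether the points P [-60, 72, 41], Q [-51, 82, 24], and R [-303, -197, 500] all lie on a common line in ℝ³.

No

PQ = (9, 10, -17), PR = (-243, -269, 459).
Comparing components 2 and 3: (10)(459) − (-17)(-269) = 17 ≠ 0, so PQ and PR are not parallel and the points are not collinear.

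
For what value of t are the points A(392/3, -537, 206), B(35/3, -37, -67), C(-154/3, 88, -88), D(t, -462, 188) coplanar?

The points are coplanar iff AB · (AC × AD) = 0.
Expanding, this is linear in t: (23625)t + (-2283750) = 0.
So t = 290/3.

290/3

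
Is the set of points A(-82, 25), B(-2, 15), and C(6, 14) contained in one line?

Yes

AB = (80, -10), AC = (88, -11).
det[AB; AC] = (80)(-11) − (-10)(88) = 0.
The determinant is zero, so the points are collinear.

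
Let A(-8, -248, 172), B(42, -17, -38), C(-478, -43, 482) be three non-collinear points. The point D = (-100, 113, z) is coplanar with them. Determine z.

The plane through A, B, C has equation 114660x + 83200y + 118820z = -1113840.
Substituting D: (118820)z + (-2064400) = -1113840, so z = 8.

8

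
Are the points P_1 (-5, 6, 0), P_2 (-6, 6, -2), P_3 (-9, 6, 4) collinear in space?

No

P_1P_2 = (-1, 0, -2), P_1P_3 = (-4, 0, 4).
P_1P_2 × P_1P_3 = (0, 12, 0).
The cross product is nonzero, so the points do not lie on one line.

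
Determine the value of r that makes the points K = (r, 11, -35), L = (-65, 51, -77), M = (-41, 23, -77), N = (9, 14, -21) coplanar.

The points are coplanar iff KL · (KM × KN) = 0.
Expanding, this is linear in r: (1568)r + (-1568) = 0.
So r = 1.

1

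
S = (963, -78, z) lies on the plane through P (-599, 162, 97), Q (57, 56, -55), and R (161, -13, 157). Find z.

-321

Coplanarity requires PQ · (PR × PS) = 0.
PQ = (656, -106, -152), PR = (760, -175, 60); the triple product is linear in z with coefficient -34240 and constant term -10991040.
Setting it to zero: z = -321.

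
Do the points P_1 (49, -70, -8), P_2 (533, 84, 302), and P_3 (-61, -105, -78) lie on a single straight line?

No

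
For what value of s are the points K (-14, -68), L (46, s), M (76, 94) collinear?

The three points are collinear iff det[KL; KM] = 0.
This determinant is linear in s: (-90)s + (3600) = 0, so s = 40.

40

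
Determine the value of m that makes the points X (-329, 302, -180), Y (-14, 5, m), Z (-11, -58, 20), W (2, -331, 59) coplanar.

11

Normal to plane XZW: n = (40560, -9802, -82134); plane equation n·P = -1520324.
Requiring n·Y = -1520324: (-82134)m + (-616850) = -1520324.
So m = 11.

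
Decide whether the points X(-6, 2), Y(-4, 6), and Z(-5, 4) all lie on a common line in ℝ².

XY = (2, 4), XZ = (1, 2).
Checking proportionality: XZ = 1/2·XY, so the vectors are parallel and the points are collinear.

Yes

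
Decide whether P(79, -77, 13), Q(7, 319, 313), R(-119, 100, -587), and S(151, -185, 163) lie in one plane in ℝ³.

Yes

The four points are coplanar iff the 3×3 determinant with rows PQ, PR, PS is zero.
Rows: (-72, 396, 300), (-198, 177, -600), (72, -108, 150).
Expanding along the first row: (-72)(-38250) − (396)(13500) + (300)(8640) = 0.
Zero determinant ⇒ coplanar.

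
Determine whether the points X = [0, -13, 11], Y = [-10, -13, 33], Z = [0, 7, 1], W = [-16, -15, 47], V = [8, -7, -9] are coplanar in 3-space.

No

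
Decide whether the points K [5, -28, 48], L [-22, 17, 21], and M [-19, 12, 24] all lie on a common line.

Yes

KL = (-27, 45, -27), KM = (-24, 40, -24).
KL × KM = (0, 0, 0).
The cross product vanishes, so the three points are collinear.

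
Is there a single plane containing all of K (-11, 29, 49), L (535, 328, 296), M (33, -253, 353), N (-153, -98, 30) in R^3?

No

The four points are coplanar iff the 3×3 determinant with rows KL, KM, KN is zero.
Rows: (546, 299, 247), (44, -282, 304), (-142, -127, -19).
Expanding along the first row: (546)(43966) − (299)(42332) + (247)(-45632) = 77064.
Nonzero ⇒ not coplanar.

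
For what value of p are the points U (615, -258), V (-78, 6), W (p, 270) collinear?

-771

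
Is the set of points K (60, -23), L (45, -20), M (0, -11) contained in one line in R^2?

Yes

KL = (-15, 3), KM = (-60, 12).
Twice the signed area of △KLM is (-15)(12) − (3)(-60) = 0.
The triangle is degenerate (zero area), so the points are collinear.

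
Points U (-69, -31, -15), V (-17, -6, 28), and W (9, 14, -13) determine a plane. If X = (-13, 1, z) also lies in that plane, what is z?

-11

The plane through U, V, W has equation −1885x + 3250y + 390z = 23465.
Substituting X: (390)z + (27755) = 23465, so z = -11.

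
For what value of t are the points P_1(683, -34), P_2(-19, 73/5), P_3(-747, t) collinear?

65

Collinearity: (P_3 − P_1) must be parallel to (P_2 − P_1) = (-702, 243/5).
Cross-multiplying the components: (t − (-34))·(-702) = (-1430)·(243/5).
Solving gives t = 65.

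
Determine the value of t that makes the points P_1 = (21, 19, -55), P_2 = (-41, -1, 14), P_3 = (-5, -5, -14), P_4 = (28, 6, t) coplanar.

-51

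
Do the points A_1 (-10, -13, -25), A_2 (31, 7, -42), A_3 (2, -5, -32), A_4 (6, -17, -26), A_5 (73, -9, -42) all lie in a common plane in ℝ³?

No

The plane through A_1, A_2, A_3 has normal n = A_1A_2 × A_1A_3 = (-4, 83, 88) and equation n·P = -3239.
Checking the remaining points: n·A_4 = -3723, n·A_5 = -4735.
Since n·A_4 = -3723 ≠ -3239, A_4 is off the plane and the points are not all coplanar.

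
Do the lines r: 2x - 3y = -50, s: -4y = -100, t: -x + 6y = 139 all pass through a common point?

Lines aᵢx + bᵢy = cᵢ with pairwise distinct directions are concurrent exactly when det[aᵢ bᵢ cᵢ] = 0.
Here the determinant is -12.
Nonzero, so no common point exists.

No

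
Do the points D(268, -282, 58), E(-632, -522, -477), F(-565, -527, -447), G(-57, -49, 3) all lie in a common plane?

A normal to the plane through D, E, F is n = DE × DF = (-9875, -8845, 20580).
The plane has equation n·P = 1041430. For G: n·G = 1058020.
1058020 ≠ 1041430, so G is off the plane.

No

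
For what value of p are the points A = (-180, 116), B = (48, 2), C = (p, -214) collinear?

480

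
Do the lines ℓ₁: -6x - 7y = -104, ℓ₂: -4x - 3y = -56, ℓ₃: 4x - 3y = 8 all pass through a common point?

Yes

Intersecting ℓ₁ and ℓ₂: solving the 2×2 system gives (x, y) = (8, 8).
Substitute into ℓ₃: (4)(8) + (-3)(8) = 8.
This equals 8, so (8, 8) lies on all three lines and they are concurrent.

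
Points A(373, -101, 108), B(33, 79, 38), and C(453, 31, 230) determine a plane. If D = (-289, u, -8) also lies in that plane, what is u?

Coplanarity requires AB · (AC × AD) = 0.
AB = (-340, 180, -70), AC = (80, 132, 122); the triple product is linear in u with coefficient 35880 and constant term -10154040.
Setting it to zero: u = 283.

283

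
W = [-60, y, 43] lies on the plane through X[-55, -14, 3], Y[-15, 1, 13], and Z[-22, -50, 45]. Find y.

Coplanarity requires XY · (XZ × XW) = 0.
XY = (40, 15, 10), XZ = (33, -36, 42); the triple product is linear in y with coefficient -1350 and constant term -101250.
Setting it to zero: y = -75.

-75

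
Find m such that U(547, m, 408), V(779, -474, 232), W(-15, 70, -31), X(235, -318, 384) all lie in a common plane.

Coplanarity ⇔ det[UV; UW; UX] = 0.
Expanding, this is linear in m: (-263760)m + (-126604800) = 0.
So m = -480.

-480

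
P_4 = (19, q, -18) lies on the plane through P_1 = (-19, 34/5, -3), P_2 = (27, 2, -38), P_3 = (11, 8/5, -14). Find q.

A normal to the plane is n = P_1P_2 × P_1P_3 = (-646/5, -544, -476/5).
P_4 lies in the plane iff n · P_1P_4 = 0.
This gives (-544)q + (1088/5) = 0, so q = 2/5.

2/5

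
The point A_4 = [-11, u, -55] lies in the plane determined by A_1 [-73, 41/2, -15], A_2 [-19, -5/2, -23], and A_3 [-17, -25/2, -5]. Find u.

19/2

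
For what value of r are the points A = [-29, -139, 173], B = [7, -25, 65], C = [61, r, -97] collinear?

146

Collinearity requires AB × AC = 0; each component is linear in r.
The x-component gives (108)r + (-15768) = 0, so r = 146.
The remaining components then also vanish.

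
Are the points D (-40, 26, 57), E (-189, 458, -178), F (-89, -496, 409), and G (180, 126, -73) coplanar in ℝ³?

Yes

The four points are coplanar iff the 3×3 determinant with rows DE, DF, DG is zero.
Rows: (-149, 432, -235), (-49, -522, 352), (220, 100, -130).
Expanding along the first row: (-149)(32660) − (432)(-71070) + (-235)(109940) = 0.
Zero determinant ⇒ coplanar.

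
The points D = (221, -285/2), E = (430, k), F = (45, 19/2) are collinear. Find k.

The three points are collinear iff det[DE; DF] = 0.
This determinant is linear in k: (176)k + (56848) = 0, so k = -323.

-323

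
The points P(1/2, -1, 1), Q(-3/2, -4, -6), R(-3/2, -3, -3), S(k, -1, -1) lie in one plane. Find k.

Normal to plane PQR: n = (-2, 6, -2); plane equation n·X = -9.
Requiring n·S = -9: (-2)k + (-4) = -9.
So k = 5/2.

5/2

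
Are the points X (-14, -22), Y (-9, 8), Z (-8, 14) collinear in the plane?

Yes

XY = (5, 30), XZ = (6, 36).
Twice the signed area of △XYZ is (5)(36) − (30)(6) = 0.
The triangle is degenerate (zero area), so the points are collinear.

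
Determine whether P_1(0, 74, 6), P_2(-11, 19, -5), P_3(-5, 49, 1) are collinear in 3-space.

Yes

P_1P_2 = (-11, -55, -11), P_1P_3 = (-5, -25, -5).
Each component of P_1P_3 is 5/11 times the corresponding component of P_1P_2, so P_1P_3 = 5/11·P_1P_2 and the points are collinear.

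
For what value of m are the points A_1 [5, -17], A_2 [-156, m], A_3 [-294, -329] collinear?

The three points are collinear iff det[A_1A_2; A_1A_3] = 0.
This determinant is linear in m: (299)m + (55315) = 0, so m = -185.

-185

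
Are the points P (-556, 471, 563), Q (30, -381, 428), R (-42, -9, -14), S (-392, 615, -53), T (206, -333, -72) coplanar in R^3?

No

The plane through P, Q, R has normal n = PQ × PR = (426804, 268732, 156648) and equation n·X = -22537428.
Checking the remaining points: n·S = -10339332, n·T = -12844788.
Since n·S = -10339332 ≠ -22537428, S is off the plane and the points are not all coplanar.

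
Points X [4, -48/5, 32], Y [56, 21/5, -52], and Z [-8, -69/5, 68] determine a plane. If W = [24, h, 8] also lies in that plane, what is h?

-24/5

The plane through X, Y, Z has equation 144x − 864y − (264/5)z = 35904/5.
Substituting W: (-864)h + (15168/5) = 35904/5, so h = -24/5.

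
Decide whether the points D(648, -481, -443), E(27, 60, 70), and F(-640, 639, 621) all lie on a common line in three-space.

No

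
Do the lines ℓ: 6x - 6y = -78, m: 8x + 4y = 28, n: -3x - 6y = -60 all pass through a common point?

Yes

The three lines meet at one point iff the augmented coefficient matrix [aᵢ bᵢ cᵢ] has rank < 3, i.e. its determinant vanishes.
Here the determinant is 0.
It vanishes, so the lines are concurrent at (-2, 11).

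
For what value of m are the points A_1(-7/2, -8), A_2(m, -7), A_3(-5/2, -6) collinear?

-3

The three points are collinear iff det[A_1A_2; A_1A_3] = 0.
This determinant is linear in m: (2)m + (6) = 0, so m = -3.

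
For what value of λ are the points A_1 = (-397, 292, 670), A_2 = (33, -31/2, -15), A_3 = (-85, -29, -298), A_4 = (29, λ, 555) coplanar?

Normal to plane A_1A_2A_3: n = (77775, 202520, -42090); plane equation n·P = 58865.
Requiring n·A_4 = 58865: (202520)λ + (-21104475) = 58865.
So λ = 209/2.

209/2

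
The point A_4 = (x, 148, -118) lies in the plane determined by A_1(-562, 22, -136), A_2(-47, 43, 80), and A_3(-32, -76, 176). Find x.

-312

A normal to the plane is n = A_1A_2 × A_1A_3 = (27720, -46200, -61600).
A_4 lies in the plane iff n · A_1A_4 = 0.
This gives (27720)x + (8648640) = 0, so x = -312.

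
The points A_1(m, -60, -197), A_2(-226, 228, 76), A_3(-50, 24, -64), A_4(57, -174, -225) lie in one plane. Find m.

The points are coplanar iff A_1A_2 · (A_1A_3 × A_1A_4) = 0.
Expanding, this is linear in m: (-5124)m + (-865956) = 0.
So m = -169.

-169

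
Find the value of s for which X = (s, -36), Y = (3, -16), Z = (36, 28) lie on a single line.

The three points are collinear iff det[XY; XZ] = 0.
This determinant is linear in s: (-44)s + (-528) = 0, so s = -12.

-12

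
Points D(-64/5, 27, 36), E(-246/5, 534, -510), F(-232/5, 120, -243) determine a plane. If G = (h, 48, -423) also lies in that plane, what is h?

-80

The plane through D, E, F has equation −90675x + 8190y + 13650z = 1873170.
Substituting G: (-90675)h + (-5380830) = 1873170, so h = -80.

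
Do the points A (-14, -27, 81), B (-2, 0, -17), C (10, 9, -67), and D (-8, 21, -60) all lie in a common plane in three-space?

Yes

A normal to the plane through A, B, C is n = AB × AC = (-468, -576, -216).
The plane has equation n·P = 4608. For D: n·D = 4608.
Equal, so D lies in the plane and all four are coplanar.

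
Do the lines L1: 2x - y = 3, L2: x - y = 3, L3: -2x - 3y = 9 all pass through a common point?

The three lines meet at one point iff the augmented coefficient matrix [aᵢ bᵢ cᵢ] has rank < 3, i.e. its determinant vanishes.
Here the determinant is 0.
It vanishes, so the lines are concurrent at (0, -3).

Yes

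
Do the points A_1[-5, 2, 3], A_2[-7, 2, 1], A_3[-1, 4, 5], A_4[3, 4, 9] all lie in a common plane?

Yes

The four points are coplanar iff the 3×3 determinant with rows A_1A_2, A_1A_3, A_1A_4 is zero.
Rows: (-2, 0, -2), (4, 2, 2), (8, 2, 6).
Expanding along the first row: (-2)(8) − (0)(8) + (-2)(-8) = 0.
Zero determinant ⇒ coplanar.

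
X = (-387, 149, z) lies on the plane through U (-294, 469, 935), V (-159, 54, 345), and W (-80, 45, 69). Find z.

1162

The plane through U, V, W has equation 109230x − 9350y + 31570z = -6980820.
Substituting X: (31570)z + (-43665160) = -6980820, so z = 1162.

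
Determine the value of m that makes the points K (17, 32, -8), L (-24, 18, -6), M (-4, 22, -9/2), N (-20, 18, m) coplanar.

The points are coplanar iff KL · (KM × KN) = 0.
Expanding, this is linear in m: (116)m + (580) = 0.
So m = -5.

-5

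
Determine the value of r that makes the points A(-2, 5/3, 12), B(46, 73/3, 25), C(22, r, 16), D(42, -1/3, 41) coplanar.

Normal to plane ABD: n = (2050/3, -820, -3280/3); plane equation n·P = -47560/3.
Requiring n·C = -47560/3: (-820)r + (-2460) = -47560/3.
So r = 49/3.

49/3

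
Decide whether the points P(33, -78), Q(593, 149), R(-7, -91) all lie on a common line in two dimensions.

PQ = (560, 227), PR = (-40, -13).
If collinear, PR would be a scalar multiple of PQ. But (560)·(-13) ≠ (227)·(-40) (difference 1800), so they are not parallel; the points are not collinear.

No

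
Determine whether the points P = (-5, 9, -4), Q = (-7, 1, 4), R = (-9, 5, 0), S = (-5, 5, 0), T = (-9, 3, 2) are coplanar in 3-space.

Yes

The plane through P, Q, R has normal n = PQ × PR = (0, -24, -24) and equation n·X = -120.
Checking the remaining points: n·S = -120, n·T = -120.
All equal -120, so all 5 points lie in one plane.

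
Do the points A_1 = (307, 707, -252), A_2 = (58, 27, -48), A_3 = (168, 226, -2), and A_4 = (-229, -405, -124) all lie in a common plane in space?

With A_1 as base: A_1A_2 = (-249, -680, 204), A_1A_3 = (-139, -481, 250), A_1A_4 = (-536, -1112, 128).
A_1A_3 × A_1A_4 = (216432, -116208, -103248).
A_1A_2 · (A_1A_3 × A_1A_4) = 4067280.
Since 4067280 ≠ 0, the four points are not coplanar.

No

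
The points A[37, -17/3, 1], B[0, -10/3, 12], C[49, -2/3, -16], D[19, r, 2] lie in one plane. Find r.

-8/3

Normal to plane ABC: n = (-284/3, -497, -213); plane equation n·P = -2698/3.
Requiring n·D = -2698/3: (-497)r + (-6674/3) = -2698/3.
So r = -8/3.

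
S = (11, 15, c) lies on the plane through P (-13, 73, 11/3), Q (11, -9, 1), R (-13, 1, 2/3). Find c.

The plane through P, Q, R has equation 54x + 72y − 1728z = -1782.
Substituting S: (-1728)c + (1674) = -1782, so c = 2.

2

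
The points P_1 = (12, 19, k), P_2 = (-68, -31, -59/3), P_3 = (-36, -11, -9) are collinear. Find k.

7

Collinearity requires P_1P_2 × P_1P_3 = 0; each component is linear in k.
The x-component gives (20)k + (-140) = 0, so k = 7.
The remaining components then also vanish.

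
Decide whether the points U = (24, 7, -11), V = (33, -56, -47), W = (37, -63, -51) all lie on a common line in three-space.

UV = (9, -63, -36), UW = (13, -70, -40).
UV × UW = (0, -108, 189).
The cross product is nonzero, so the points do not lie on one line.

No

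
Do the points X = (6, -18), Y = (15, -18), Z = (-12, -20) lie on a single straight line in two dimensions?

XY = (9, 0), XZ = (-18, -2).
det[XY; XZ] = (9)(-2) − (0)(-18) = -18.
The determinant is nonzero, so they are not collinear.

No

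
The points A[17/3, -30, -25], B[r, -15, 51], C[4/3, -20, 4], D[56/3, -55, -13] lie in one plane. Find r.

0

Normal to plane ACD: n = (845, 429, -65/3); plane equation n·P = -7540.
Requiring n·B = -7540: (845)r + (-7540) = -7540.
So r = 0.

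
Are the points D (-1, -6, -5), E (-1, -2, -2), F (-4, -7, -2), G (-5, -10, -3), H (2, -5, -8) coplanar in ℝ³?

Yes

The plane through D, E, F has normal n = DE × DF = (15, -9, 12) and equation n·P = -21.
Checking the remaining points: n·G = -21, n·H = -21.
All equal -21, so all 5 points lie in one plane.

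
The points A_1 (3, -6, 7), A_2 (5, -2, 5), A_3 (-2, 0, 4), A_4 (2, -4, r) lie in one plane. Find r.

6

Normal to plane A_1A_2A_3: n = (0, 16, 32); plane equation n·P = 128.
Requiring n·A_4 = 128: (32)r + (-64) = 128.
So r = 6.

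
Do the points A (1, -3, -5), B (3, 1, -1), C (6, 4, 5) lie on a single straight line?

AB = (2, 4, 4), AC = (5, 7, 10).
Comparing components 2 and 3: (4)(10) − (4)(7) = 12 ≠ 0, so AB and AC are not parallel and the points are not collinear.

No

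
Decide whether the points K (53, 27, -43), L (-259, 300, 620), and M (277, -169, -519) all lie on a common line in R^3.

Yes

KL = (-312, 273, 663), KM = (224, -196, -476).
KL × KM = (0, 0, 0).
The cross product vanishes, so the three points are collinear.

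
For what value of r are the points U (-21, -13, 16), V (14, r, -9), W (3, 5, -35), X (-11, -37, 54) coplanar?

-13

Normal to plane UWX: n = (-540, -1422, -756); plane equation n·P = 17730.
Requiring n·V = 17730: (-1422)r + (-756) = 17730.
So r = -13.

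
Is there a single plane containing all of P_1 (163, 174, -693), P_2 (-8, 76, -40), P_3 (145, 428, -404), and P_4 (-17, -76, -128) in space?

Yes

The four points are coplanar iff the 3×3 determinant with rows P_1P_2, P_1P_3, P_1P_4 is zero.
Rows: (-171, -98, 653), (-18, 254, 289), (-180, -250, 565).
Expanding along the first row: (-171)(215760) − (-98)(41850) + (653)(50220) = 0.
Zero determinant ⇒ coplanar.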